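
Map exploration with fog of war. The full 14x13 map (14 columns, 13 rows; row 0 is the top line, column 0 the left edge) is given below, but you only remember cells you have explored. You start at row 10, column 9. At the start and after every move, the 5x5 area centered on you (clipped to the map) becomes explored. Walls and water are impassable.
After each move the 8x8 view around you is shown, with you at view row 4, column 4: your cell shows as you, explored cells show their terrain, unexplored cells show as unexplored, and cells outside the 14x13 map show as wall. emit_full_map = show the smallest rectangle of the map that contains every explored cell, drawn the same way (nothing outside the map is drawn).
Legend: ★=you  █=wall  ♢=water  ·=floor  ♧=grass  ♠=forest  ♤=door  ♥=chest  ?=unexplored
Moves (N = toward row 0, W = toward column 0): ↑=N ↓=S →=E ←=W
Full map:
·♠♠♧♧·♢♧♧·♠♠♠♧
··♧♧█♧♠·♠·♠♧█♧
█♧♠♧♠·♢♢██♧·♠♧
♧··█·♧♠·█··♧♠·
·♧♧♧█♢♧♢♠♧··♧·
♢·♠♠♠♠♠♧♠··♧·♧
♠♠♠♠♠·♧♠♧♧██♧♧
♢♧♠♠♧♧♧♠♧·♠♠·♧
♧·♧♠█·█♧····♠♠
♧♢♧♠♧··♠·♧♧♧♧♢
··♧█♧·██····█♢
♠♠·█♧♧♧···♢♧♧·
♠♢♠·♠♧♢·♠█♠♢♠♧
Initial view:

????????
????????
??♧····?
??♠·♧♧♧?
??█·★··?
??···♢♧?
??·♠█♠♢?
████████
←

????????
????????
??█♧····
??·♠·♧♧♧
??██★···
??♧···♢♧
??♢·♠█♠♢
████████

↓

????????
??█♧····
??·♠·♧♧♧
??██····
??♧·★·♢♧
??♢·♠█♠♢
████████
████████

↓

??█♧····
??·♠·♧♧♧
??██····
??♧···♢♧
??♢·★█♠♢
████████
████████
████████

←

???█♧···
???·♠·♧♧
??·██···
??♧♧···♢
??♧♢★♠█♠
████████
████████
████████

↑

????????
???█♧···
??··♠·♧♧
??·██···
??♧♧★··♢
??♧♢·♠█♠
████████
████████

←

????????
????█♧··
??♧··♠·♧
??♧·██··
??♧♧★···
??♠♧♢·♠█
████████
████████

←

????????
?????█♧·
??♠♧··♠·
??█♧·██·
??█♧★♧··
??·♠♧♢·♠
████████
████████

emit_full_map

???█♧····
♠♧··♠·♧♧♧
█♧·██····
█♧★♧···♢♧
·♠♧♢·♠█♠♢


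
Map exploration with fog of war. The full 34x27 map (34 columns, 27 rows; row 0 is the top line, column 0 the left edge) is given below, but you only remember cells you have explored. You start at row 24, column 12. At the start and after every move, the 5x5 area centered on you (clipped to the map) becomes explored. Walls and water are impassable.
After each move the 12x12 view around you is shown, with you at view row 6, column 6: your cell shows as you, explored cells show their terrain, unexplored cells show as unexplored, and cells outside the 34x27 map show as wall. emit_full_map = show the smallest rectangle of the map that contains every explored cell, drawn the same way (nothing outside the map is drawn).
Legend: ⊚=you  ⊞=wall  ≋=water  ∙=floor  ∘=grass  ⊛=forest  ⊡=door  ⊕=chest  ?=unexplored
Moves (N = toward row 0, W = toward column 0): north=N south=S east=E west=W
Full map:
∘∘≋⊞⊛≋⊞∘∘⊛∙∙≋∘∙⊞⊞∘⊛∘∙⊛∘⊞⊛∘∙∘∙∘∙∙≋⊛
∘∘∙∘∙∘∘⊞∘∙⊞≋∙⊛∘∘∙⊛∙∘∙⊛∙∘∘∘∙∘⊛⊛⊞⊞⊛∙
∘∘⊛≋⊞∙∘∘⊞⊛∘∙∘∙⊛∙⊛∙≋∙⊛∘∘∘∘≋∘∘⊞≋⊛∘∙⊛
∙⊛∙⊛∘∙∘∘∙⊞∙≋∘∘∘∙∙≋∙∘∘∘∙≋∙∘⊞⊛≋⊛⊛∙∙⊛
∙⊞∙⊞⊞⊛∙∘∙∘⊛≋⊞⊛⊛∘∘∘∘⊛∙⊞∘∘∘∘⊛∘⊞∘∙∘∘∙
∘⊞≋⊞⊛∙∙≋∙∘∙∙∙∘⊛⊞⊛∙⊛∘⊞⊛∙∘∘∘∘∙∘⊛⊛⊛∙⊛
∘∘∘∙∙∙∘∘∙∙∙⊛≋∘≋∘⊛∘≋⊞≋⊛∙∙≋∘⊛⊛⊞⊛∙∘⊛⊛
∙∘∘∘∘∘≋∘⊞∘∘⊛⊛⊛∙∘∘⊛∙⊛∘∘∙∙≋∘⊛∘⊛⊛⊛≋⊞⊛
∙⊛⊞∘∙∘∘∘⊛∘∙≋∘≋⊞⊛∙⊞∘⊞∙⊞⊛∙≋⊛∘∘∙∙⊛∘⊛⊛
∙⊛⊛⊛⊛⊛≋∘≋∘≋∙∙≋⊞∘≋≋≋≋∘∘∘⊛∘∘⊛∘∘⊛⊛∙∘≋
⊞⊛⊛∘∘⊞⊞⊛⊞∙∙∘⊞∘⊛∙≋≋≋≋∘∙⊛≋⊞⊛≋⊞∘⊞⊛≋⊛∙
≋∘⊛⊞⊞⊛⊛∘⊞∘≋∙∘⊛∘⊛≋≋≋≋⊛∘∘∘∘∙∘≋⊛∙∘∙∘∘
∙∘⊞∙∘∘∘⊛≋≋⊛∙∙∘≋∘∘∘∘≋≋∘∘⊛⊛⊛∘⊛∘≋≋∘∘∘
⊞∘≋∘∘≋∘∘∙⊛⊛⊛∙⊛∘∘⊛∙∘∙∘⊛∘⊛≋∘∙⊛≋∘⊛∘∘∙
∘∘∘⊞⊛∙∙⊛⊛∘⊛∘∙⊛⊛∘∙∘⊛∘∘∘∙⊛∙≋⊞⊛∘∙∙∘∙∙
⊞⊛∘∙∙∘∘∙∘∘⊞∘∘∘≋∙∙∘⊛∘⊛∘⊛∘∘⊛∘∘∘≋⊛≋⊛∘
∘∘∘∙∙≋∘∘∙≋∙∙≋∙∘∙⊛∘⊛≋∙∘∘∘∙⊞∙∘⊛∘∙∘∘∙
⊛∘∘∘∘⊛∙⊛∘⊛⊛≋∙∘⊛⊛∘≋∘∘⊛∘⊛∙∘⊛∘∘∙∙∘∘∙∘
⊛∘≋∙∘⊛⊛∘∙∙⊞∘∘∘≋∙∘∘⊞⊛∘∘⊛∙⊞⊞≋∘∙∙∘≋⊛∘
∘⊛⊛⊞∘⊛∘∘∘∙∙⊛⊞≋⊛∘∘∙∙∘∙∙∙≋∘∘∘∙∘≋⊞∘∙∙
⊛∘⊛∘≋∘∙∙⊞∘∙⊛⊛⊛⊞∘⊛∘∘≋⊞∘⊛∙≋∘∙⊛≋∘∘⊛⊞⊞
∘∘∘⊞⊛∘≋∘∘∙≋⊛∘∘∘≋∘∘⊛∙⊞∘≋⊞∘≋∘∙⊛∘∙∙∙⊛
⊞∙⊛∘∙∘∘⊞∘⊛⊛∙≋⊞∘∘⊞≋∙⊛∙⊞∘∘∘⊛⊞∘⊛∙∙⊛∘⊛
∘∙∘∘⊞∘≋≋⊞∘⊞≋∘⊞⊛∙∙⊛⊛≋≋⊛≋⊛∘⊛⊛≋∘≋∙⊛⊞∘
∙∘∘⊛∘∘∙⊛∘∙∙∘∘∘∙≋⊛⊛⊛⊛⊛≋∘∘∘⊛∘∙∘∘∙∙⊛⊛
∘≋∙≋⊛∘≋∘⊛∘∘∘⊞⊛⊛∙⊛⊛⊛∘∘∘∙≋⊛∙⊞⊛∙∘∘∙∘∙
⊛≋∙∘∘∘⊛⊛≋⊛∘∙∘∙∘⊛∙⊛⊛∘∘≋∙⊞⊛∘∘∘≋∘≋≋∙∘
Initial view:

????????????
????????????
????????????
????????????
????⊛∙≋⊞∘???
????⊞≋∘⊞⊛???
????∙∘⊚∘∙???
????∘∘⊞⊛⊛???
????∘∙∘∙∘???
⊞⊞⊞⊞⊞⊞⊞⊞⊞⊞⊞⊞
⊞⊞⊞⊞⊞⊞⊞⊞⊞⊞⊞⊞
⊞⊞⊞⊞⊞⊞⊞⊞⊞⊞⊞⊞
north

????????????
????????????
????????????
????????????
????≋⊛∘∘∘???
????⊛∙≋⊞∘???
????⊞≋⊚⊞⊛???
????∙∘∘∘∙???
????∘∘⊞⊛⊛???
????∘∙∘∙∘???
⊞⊞⊞⊞⊞⊞⊞⊞⊞⊞⊞⊞
⊞⊞⊞⊞⊞⊞⊞⊞⊞⊞⊞⊞

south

????????????
????????????
????????????
????≋⊛∘∘∘???
????⊛∙≋⊞∘???
????⊞≋∘⊞⊛???
????∙∘⊚∘∙???
????∘∘⊞⊛⊛???
????∘∙∘∙∘???
⊞⊞⊞⊞⊞⊞⊞⊞⊞⊞⊞⊞
⊞⊞⊞⊞⊞⊞⊞⊞⊞⊞⊞⊞
⊞⊞⊞⊞⊞⊞⊞⊞⊞⊞⊞⊞

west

????????????
????????????
????????????
?????≋⊛∘∘∘??
????⊛⊛∙≋⊞∘??
????∘⊞≋∘⊞⊛??
????∙∙⊚∘∘∙??
????∘∘∘⊞⊛⊛??
????⊛∘∙∘∙∘??
⊞⊞⊞⊞⊞⊞⊞⊞⊞⊞⊞⊞
⊞⊞⊞⊞⊞⊞⊞⊞⊞⊞⊞⊞
⊞⊞⊞⊞⊞⊞⊞⊞⊞⊞⊞⊞

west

????????????
????????????
????????????
??????≋⊛∘∘∘?
????∘⊛⊛∙≋⊞∘?
????⊞∘⊞≋∘⊞⊛?
????∘∙⊚∘∘∘∙?
????⊛∘∘∘⊞⊛⊛?
????≋⊛∘∙∘∙∘?
⊞⊞⊞⊞⊞⊞⊞⊞⊞⊞⊞⊞
⊞⊞⊞⊞⊞⊞⊞⊞⊞⊞⊞⊞
⊞⊞⊞⊞⊞⊞⊞⊞⊞⊞⊞⊞

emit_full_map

??≋⊛∘∘∘
∘⊛⊛∙≋⊞∘
⊞∘⊞≋∘⊞⊛
∘∙⊚∘∘∘∙
⊛∘∘∘⊞⊛⊛
≋⊛∘∙∘∙∘

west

????????????
????????????
????????????
???????≋⊛∘∘∘
????⊞∘⊛⊛∙≋⊞∘
????≋⊞∘⊞≋∘⊞⊛
????⊛∘⊚∙∘∘∘∙
????∘⊛∘∘∘⊞⊛⊛
????⊛≋⊛∘∙∘∙∘
⊞⊞⊞⊞⊞⊞⊞⊞⊞⊞⊞⊞
⊞⊞⊞⊞⊞⊞⊞⊞⊞⊞⊞⊞
⊞⊞⊞⊞⊞⊞⊞⊞⊞⊞⊞⊞

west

????????????
????????????
????????????
????????≋⊛∘∘
????∘⊞∘⊛⊛∙≋⊞
????≋≋⊞∘⊞≋∘⊞
????∙⊛⊚∙∙∘∘∘
????≋∘⊛∘∘∘⊞⊛
????⊛⊛≋⊛∘∙∘∙
⊞⊞⊞⊞⊞⊞⊞⊞⊞⊞⊞⊞
⊞⊞⊞⊞⊞⊞⊞⊞⊞⊞⊞⊞
⊞⊞⊞⊞⊞⊞⊞⊞⊞⊞⊞⊞

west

????????????
????????????
????????????
?????????≋⊛∘
????∘∘⊞∘⊛⊛∙≋
????∘≋≋⊞∘⊞≋∘
????∘∙⊚∘∙∙∘∘
????∘≋∘⊛∘∘∘⊞
????∘⊛⊛≋⊛∘∙∘
⊞⊞⊞⊞⊞⊞⊞⊞⊞⊞⊞⊞
⊞⊞⊞⊞⊞⊞⊞⊞⊞⊞⊞⊞
⊞⊞⊞⊞⊞⊞⊞⊞⊞⊞⊞⊞

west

????????????
????????????
????????????
??????????≋⊛
????∙∘∘⊞∘⊛⊛∙
????⊞∘≋≋⊞∘⊞≋
????∘∘⊚⊛∘∙∙∘
????⊛∘≋∘⊛∘∘∘
????∘∘⊛⊛≋⊛∘∙
⊞⊞⊞⊞⊞⊞⊞⊞⊞⊞⊞⊞
⊞⊞⊞⊞⊞⊞⊞⊞⊞⊞⊞⊞
⊞⊞⊞⊞⊞⊞⊞⊞⊞⊞⊞⊞

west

⊞???????????
⊞???????????
⊞???????????
⊞??????????≋
⊞???∘∙∘∘⊞∘⊛⊛
⊞???∘⊞∘≋≋⊞∘⊞
⊞???⊛∘⊚∙⊛∘∙∙
⊞???≋⊛∘≋∘⊛∘∘
⊞???∘∘∘⊛⊛≋⊛∘
⊞⊞⊞⊞⊞⊞⊞⊞⊞⊞⊞⊞
⊞⊞⊞⊞⊞⊞⊞⊞⊞⊞⊞⊞
⊞⊞⊞⊞⊞⊞⊞⊞⊞⊞⊞⊞

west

⊞⊞??????????
⊞⊞??????????
⊞⊞??????????
⊞⊞??????????
⊞⊞??⊛∘∙∘∘⊞∘⊛
⊞⊞??∘∘⊞∘≋≋⊞∘
⊞⊞??∘⊛⊚∘∙⊛∘∙
⊞⊞??∙≋⊛∘≋∘⊛∘
⊞⊞??∙∘∘∘⊛⊛≋⊛
⊞⊞⊞⊞⊞⊞⊞⊞⊞⊞⊞⊞
⊞⊞⊞⊞⊞⊞⊞⊞⊞⊞⊞⊞
⊞⊞⊞⊞⊞⊞⊞⊞⊞⊞⊞⊞

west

⊞⊞⊞?????????
⊞⊞⊞?????????
⊞⊞⊞?????????
⊞⊞⊞?????????
⊞⊞⊞?∙⊛∘∙∘∘⊞∘
⊞⊞⊞?∙∘∘⊞∘≋≋⊞
⊞⊞⊞?∘∘⊚∘∘∙⊛∘
⊞⊞⊞?≋∙≋⊛∘≋∘⊛
⊞⊞⊞?≋∙∘∘∘⊛⊛≋
⊞⊞⊞⊞⊞⊞⊞⊞⊞⊞⊞⊞
⊞⊞⊞⊞⊞⊞⊞⊞⊞⊞⊞⊞
⊞⊞⊞⊞⊞⊞⊞⊞⊞⊞⊞⊞

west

⊞⊞⊞⊞????????
⊞⊞⊞⊞????????
⊞⊞⊞⊞????????
⊞⊞⊞⊞????????
⊞⊞⊞⊞⊞∙⊛∘∙∘∘⊞
⊞⊞⊞⊞∘∙∘∘⊞∘≋≋
⊞⊞⊞⊞∙∘⊚⊛∘∘∙⊛
⊞⊞⊞⊞∘≋∙≋⊛∘≋∘
⊞⊞⊞⊞⊛≋∙∘∘∘⊛⊛
⊞⊞⊞⊞⊞⊞⊞⊞⊞⊞⊞⊞
⊞⊞⊞⊞⊞⊞⊞⊞⊞⊞⊞⊞
⊞⊞⊞⊞⊞⊞⊞⊞⊞⊞⊞⊞

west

⊞⊞⊞⊞⊞???????
⊞⊞⊞⊞⊞???????
⊞⊞⊞⊞⊞???????
⊞⊞⊞⊞⊞???????
⊞⊞⊞⊞⊞⊞∙⊛∘∙∘∘
⊞⊞⊞⊞⊞∘∙∘∘⊞∘≋
⊞⊞⊞⊞⊞∙⊚∘⊛∘∘∙
⊞⊞⊞⊞⊞∘≋∙≋⊛∘≋
⊞⊞⊞⊞⊞⊛≋∙∘∘∘⊛
⊞⊞⊞⊞⊞⊞⊞⊞⊞⊞⊞⊞
⊞⊞⊞⊞⊞⊞⊞⊞⊞⊞⊞⊞
⊞⊞⊞⊞⊞⊞⊞⊞⊞⊞⊞⊞

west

⊞⊞⊞⊞⊞⊞??????
⊞⊞⊞⊞⊞⊞??????
⊞⊞⊞⊞⊞⊞??????
⊞⊞⊞⊞⊞⊞??????
⊞⊞⊞⊞⊞⊞⊞∙⊛∘∙∘
⊞⊞⊞⊞⊞⊞∘∙∘∘⊞∘
⊞⊞⊞⊞⊞⊞⊚∘∘⊛∘∘
⊞⊞⊞⊞⊞⊞∘≋∙≋⊛∘
⊞⊞⊞⊞⊞⊞⊛≋∙∘∘∘
⊞⊞⊞⊞⊞⊞⊞⊞⊞⊞⊞⊞
⊞⊞⊞⊞⊞⊞⊞⊞⊞⊞⊞⊞
⊞⊞⊞⊞⊞⊞⊞⊞⊞⊞⊞⊞

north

⊞⊞⊞⊞⊞⊞??????
⊞⊞⊞⊞⊞⊞??????
⊞⊞⊞⊞⊞⊞??????
⊞⊞⊞⊞⊞⊞??????
⊞⊞⊞⊞⊞⊞∘∘∘???
⊞⊞⊞⊞⊞⊞⊞∙⊛∘∙∘
⊞⊞⊞⊞⊞⊞⊚∙∘∘⊞∘
⊞⊞⊞⊞⊞⊞∙∘∘⊛∘∘
⊞⊞⊞⊞⊞⊞∘≋∙≋⊛∘
⊞⊞⊞⊞⊞⊞⊛≋∙∘∘∘
⊞⊞⊞⊞⊞⊞⊞⊞⊞⊞⊞⊞
⊞⊞⊞⊞⊞⊞⊞⊞⊞⊞⊞⊞

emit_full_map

∘∘∘???????≋⊛∘∘∘
⊞∙⊛∘∙∘∘⊞∘⊛⊛∙≋⊞∘
⊚∙∘∘⊞∘≋≋⊞∘⊞≋∘⊞⊛
∙∘∘⊛∘∘∙⊛∘∙∙∘∘∘∙
∘≋∙≋⊛∘≋∘⊛∘∘∘⊞⊛⊛
⊛≋∙∘∘∘⊛⊛≋⊛∘∙∘∙∘

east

⊞⊞⊞⊞⊞???????
⊞⊞⊞⊞⊞???????
⊞⊞⊞⊞⊞???????
⊞⊞⊞⊞⊞???????
⊞⊞⊞⊞⊞∘∘∘⊞???
⊞⊞⊞⊞⊞⊞∙⊛∘∙∘∘
⊞⊞⊞⊞⊞∘⊚∘∘⊞∘≋
⊞⊞⊞⊞⊞∙∘∘⊛∘∘∙
⊞⊞⊞⊞⊞∘≋∙≋⊛∘≋
⊞⊞⊞⊞⊞⊛≋∙∘∘∘⊛
⊞⊞⊞⊞⊞⊞⊞⊞⊞⊞⊞⊞
⊞⊞⊞⊞⊞⊞⊞⊞⊞⊞⊞⊞

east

⊞⊞⊞⊞????????
⊞⊞⊞⊞????????
⊞⊞⊞⊞????????
⊞⊞⊞⊞????????
⊞⊞⊞⊞∘∘∘⊞⊛???
⊞⊞⊞⊞⊞∙⊛∘∙∘∘⊞
⊞⊞⊞⊞∘∙⊚∘⊞∘≋≋
⊞⊞⊞⊞∙∘∘⊛∘∘∙⊛
⊞⊞⊞⊞∘≋∙≋⊛∘≋∘
⊞⊞⊞⊞⊛≋∙∘∘∘⊛⊛
⊞⊞⊞⊞⊞⊞⊞⊞⊞⊞⊞⊞
⊞⊞⊞⊞⊞⊞⊞⊞⊞⊞⊞⊞

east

⊞⊞⊞?????????
⊞⊞⊞?????????
⊞⊞⊞?????????
⊞⊞⊞?????????
⊞⊞⊞∘∘∘⊞⊛∘???
⊞⊞⊞⊞∙⊛∘∙∘∘⊞∘
⊞⊞⊞∘∙∘⊚⊞∘≋≋⊞
⊞⊞⊞∙∘∘⊛∘∘∙⊛∘
⊞⊞⊞∘≋∙≋⊛∘≋∘⊛
⊞⊞⊞⊛≋∙∘∘∘⊛⊛≋
⊞⊞⊞⊞⊞⊞⊞⊞⊞⊞⊞⊞
⊞⊞⊞⊞⊞⊞⊞⊞⊞⊞⊞⊞

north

⊞⊞⊞?????????
⊞⊞⊞?????????
⊞⊞⊞?????????
⊞⊞⊞?????????
⊞⊞⊞?∘⊛∘≋∘???
⊞⊞⊞∘∘∘⊞⊛∘???
⊞⊞⊞⊞∙⊛⊚∙∘∘⊞∘
⊞⊞⊞∘∙∘∘⊞∘≋≋⊞
⊞⊞⊞∙∘∘⊛∘∘∙⊛∘
⊞⊞⊞∘≋∙≋⊛∘≋∘⊛
⊞⊞⊞⊛≋∙∘∘∘⊛⊛≋
⊞⊞⊞⊞⊞⊞⊞⊞⊞⊞⊞⊞

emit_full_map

?∘⊛∘≋∘?????????
∘∘∘⊞⊛∘????≋⊛∘∘∘
⊞∙⊛⊚∙∘∘⊞∘⊛⊛∙≋⊞∘
∘∙∘∘⊞∘≋≋⊞∘⊞≋∘⊞⊛
∙∘∘⊛∘∘∙⊛∘∙∙∘∘∘∙
∘≋∙≋⊛∘≋∘⊛∘∘∘⊞⊛⊛
⊛≋∙∘∘∘⊛⊛≋⊛∘∙∘∙∘

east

⊞⊞??????????
⊞⊞??????????
⊞⊞??????????
⊞⊞??????????
⊞⊞?∘⊛∘≋∘∙???
⊞⊞∘∘∘⊞⊛∘≋???
⊞⊞⊞∙⊛∘⊚∘∘⊞∘⊛
⊞⊞∘∙∘∘⊞∘≋≋⊞∘
⊞⊞∙∘∘⊛∘∘∙⊛∘∙
⊞⊞∘≋∙≋⊛∘≋∘⊛∘
⊞⊞⊛≋∙∘∘∘⊛⊛≋⊛
⊞⊞⊞⊞⊞⊞⊞⊞⊞⊞⊞⊞

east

⊞???????????
⊞???????????
⊞???????????
⊞???????????
⊞?∘⊛∘≋∘∙∙???
⊞∘∘∘⊞⊛∘≋∘??≋
⊞⊞∙⊛∘∙⊚∘⊞∘⊛⊛
⊞∘∙∘∘⊞∘≋≋⊞∘⊞
⊞∙∘∘⊛∘∘∙⊛∘∙∙
⊞∘≋∙≋⊛∘≋∘⊛∘∘
⊞⊛≋∙∘∘∘⊛⊛≋⊛∘
⊞⊞⊞⊞⊞⊞⊞⊞⊞⊞⊞⊞

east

????????????
????????????
????????????
????????????
?∘⊛∘≋∘∙∙⊞???
∘∘∘⊞⊛∘≋∘∘?≋⊛
⊞∙⊛∘∙∘⊚⊞∘⊛⊛∙
∘∙∘∘⊞∘≋≋⊞∘⊞≋
∙∘∘⊛∘∘∙⊛∘∙∙∘
∘≋∙≋⊛∘≋∘⊛∘∘∘
⊛≋∙∘∘∘⊛⊛≋⊛∘∙
⊞⊞⊞⊞⊞⊞⊞⊞⊞⊞⊞⊞

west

⊞???????????
⊞???????????
⊞???????????
⊞???????????
⊞?∘⊛∘≋∘∙∙⊞??
⊞∘∘∘⊞⊛∘≋∘∘?≋
⊞⊞∙⊛∘∙⊚∘⊞∘⊛⊛
⊞∘∙∘∘⊞∘≋≋⊞∘⊞
⊞∙∘∘⊛∘∘∙⊛∘∙∙
⊞∘≋∙≋⊛∘≋∘⊛∘∘
⊞⊛≋∙∘∘∘⊛⊛≋⊛∘
⊞⊞⊞⊞⊞⊞⊞⊞⊞⊞⊞⊞

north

⊞???????????
⊞???????????
⊞???????????
⊞???????????
⊞???⊞∘⊛∘∘???
⊞?∘⊛∘≋∘∙∙⊞??
⊞∘∘∘⊞⊛⊚≋∘∘?≋
⊞⊞∙⊛∘∙∘∘⊞∘⊛⊛
⊞∘∙∘∘⊞∘≋≋⊞∘⊞
⊞∙∘∘⊛∘∘∙⊛∘∙∙
⊞∘≋∙≋⊛∘≋∘⊛∘∘
⊞⊛≋∙∘∘∘⊛⊛≋⊛∘

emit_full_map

???⊞∘⊛∘∘???????
?∘⊛∘≋∘∙∙⊞??????
∘∘∘⊞⊛⊚≋∘∘?≋⊛∘∘∘
⊞∙⊛∘∙∘∘⊞∘⊛⊛∙≋⊞∘
∘∙∘∘⊞∘≋≋⊞∘⊞≋∘⊞⊛
∙∘∘⊛∘∘∙⊛∘∙∙∘∘∘∙
∘≋∙≋⊛∘≋∘⊛∘∘∘⊞⊛⊛
⊛≋∙∘∘∘⊛⊛≋⊛∘∙∘∙∘


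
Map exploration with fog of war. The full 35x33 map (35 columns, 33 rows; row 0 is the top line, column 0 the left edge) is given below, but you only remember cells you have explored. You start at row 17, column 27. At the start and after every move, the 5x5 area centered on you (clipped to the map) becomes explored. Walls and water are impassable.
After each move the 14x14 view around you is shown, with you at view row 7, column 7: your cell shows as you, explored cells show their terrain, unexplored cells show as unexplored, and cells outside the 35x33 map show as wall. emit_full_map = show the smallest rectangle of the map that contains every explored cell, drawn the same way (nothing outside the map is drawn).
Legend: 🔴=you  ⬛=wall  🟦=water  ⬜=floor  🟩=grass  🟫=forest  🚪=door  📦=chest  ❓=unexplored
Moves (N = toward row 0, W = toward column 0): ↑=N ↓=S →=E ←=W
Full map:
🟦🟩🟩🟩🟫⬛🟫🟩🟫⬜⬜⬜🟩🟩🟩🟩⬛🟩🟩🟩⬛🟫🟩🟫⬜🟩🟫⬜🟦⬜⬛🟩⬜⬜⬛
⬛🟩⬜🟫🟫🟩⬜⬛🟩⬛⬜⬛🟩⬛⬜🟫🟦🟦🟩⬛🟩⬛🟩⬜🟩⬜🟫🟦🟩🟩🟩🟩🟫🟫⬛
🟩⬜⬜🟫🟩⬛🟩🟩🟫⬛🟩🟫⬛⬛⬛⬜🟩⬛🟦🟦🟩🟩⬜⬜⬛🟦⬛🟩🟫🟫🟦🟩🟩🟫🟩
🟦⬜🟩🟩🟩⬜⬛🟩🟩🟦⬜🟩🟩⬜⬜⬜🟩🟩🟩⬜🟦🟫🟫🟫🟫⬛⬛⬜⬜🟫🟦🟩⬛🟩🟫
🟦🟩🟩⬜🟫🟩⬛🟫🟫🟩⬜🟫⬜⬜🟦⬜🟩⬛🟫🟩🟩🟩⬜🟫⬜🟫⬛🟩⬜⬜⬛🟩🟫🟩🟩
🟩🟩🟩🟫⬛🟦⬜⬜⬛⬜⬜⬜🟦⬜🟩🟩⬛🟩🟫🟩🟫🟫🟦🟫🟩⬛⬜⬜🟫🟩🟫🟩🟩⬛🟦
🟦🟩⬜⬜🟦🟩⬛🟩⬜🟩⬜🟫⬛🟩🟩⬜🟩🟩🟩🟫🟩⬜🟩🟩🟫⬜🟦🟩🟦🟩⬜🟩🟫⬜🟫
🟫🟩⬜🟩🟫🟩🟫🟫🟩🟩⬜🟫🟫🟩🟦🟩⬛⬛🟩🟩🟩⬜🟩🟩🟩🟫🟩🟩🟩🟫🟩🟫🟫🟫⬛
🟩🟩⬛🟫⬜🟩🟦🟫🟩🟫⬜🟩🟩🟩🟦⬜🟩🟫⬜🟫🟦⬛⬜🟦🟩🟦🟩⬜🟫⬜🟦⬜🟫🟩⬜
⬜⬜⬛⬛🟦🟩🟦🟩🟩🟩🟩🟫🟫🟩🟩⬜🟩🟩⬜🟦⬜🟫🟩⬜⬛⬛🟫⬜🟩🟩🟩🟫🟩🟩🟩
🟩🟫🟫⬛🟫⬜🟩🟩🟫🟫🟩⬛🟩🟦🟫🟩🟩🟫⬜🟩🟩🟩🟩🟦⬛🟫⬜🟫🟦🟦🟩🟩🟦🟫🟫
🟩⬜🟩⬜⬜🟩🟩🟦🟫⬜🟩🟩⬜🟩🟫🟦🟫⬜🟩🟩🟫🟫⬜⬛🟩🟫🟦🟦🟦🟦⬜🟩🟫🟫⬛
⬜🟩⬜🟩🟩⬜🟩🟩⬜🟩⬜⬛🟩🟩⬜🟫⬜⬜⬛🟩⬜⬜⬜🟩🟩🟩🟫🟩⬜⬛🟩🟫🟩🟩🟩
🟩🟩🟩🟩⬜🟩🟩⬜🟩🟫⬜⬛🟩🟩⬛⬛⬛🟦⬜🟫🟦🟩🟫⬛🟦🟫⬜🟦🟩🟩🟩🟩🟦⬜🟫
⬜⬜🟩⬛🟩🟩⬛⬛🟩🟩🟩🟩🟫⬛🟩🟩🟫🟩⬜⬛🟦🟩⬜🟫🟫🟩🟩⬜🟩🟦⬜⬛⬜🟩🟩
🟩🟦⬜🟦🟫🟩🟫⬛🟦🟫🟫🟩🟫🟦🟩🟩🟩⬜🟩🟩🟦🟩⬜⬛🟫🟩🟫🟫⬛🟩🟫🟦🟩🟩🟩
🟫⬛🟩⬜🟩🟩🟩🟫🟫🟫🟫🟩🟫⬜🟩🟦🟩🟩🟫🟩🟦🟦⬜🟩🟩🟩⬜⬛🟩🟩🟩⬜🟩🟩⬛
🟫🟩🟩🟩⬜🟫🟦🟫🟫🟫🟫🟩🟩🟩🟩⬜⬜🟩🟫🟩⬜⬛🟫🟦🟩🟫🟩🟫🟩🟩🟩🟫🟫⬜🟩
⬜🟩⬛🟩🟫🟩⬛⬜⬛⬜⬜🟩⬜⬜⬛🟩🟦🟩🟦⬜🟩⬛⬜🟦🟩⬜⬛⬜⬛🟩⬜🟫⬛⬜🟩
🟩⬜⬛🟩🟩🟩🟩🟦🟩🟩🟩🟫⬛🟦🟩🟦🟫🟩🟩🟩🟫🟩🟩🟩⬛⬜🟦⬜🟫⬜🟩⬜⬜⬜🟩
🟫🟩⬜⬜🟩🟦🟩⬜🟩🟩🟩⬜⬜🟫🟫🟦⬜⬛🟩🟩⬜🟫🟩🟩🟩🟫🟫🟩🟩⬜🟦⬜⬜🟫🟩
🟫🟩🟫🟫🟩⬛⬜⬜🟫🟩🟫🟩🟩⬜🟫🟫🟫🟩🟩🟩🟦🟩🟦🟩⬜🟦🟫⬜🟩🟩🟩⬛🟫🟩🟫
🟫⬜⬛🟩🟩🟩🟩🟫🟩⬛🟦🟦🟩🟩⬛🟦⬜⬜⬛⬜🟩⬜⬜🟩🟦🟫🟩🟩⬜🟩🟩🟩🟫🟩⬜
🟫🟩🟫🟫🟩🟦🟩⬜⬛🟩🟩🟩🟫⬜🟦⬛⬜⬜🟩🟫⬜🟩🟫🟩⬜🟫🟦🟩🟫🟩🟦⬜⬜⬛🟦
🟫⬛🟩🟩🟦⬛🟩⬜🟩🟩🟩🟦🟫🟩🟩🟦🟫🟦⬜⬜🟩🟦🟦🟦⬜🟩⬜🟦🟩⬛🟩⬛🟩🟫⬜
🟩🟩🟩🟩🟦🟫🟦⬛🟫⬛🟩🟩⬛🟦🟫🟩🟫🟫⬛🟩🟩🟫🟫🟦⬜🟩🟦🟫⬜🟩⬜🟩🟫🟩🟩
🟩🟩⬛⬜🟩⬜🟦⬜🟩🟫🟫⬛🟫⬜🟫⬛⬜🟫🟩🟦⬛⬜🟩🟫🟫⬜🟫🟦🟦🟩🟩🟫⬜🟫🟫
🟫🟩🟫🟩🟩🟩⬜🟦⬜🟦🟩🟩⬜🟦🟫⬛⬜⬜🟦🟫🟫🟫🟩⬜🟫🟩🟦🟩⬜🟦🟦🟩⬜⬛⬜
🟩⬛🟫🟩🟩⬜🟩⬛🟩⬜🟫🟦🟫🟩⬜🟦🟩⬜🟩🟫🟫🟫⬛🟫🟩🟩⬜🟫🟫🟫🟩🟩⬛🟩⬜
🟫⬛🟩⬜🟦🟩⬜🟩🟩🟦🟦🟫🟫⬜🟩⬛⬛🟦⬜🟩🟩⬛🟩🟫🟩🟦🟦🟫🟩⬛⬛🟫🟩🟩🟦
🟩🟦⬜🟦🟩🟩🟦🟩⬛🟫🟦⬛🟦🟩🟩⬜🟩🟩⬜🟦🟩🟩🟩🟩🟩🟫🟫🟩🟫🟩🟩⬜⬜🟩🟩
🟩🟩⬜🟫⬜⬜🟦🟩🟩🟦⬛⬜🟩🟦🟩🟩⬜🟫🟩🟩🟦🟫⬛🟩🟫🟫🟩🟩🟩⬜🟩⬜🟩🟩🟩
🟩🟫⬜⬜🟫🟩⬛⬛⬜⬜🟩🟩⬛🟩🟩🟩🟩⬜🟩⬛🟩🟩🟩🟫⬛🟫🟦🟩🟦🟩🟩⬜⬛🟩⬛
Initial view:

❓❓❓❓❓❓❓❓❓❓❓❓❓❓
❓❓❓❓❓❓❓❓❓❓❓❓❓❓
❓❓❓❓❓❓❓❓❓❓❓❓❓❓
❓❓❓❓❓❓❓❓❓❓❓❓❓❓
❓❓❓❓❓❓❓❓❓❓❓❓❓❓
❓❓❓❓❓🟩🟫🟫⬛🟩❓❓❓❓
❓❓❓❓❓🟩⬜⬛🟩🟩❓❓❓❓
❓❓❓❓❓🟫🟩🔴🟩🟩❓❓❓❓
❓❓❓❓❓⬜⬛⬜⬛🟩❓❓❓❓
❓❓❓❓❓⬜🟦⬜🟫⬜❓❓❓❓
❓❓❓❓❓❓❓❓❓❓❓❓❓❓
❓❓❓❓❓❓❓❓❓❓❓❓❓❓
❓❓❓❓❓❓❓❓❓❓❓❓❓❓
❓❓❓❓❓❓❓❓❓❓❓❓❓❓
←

❓❓❓❓❓❓❓❓❓❓❓❓❓❓
❓❓❓❓❓❓❓❓❓❓❓❓❓❓
❓❓❓❓❓❓❓❓❓❓❓❓❓❓
❓❓❓❓❓❓❓❓❓❓❓❓❓❓
❓❓❓❓❓❓❓❓❓❓❓❓❓❓
❓❓❓❓❓🟫🟩🟫🟫⬛🟩❓❓❓
❓❓❓❓❓🟩🟩⬜⬛🟩🟩❓❓❓
❓❓❓❓❓🟩🟫🔴🟫🟩🟩❓❓❓
❓❓❓❓❓🟩⬜⬛⬜⬛🟩❓❓❓
❓❓❓❓❓⬛⬜🟦⬜🟫⬜❓❓❓
❓❓❓❓❓❓❓❓❓❓❓❓❓❓
❓❓❓❓❓❓❓❓❓❓❓❓❓❓
❓❓❓❓❓❓❓❓❓❓❓❓❓❓
❓❓❓❓❓❓❓❓❓❓❓❓❓❓

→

❓❓❓❓❓❓❓❓❓❓❓❓❓❓
❓❓❓❓❓❓❓❓❓❓❓❓❓❓
❓❓❓❓❓❓❓❓❓❓❓❓❓❓
❓❓❓❓❓❓❓❓❓❓❓❓❓❓
❓❓❓❓❓❓❓❓❓❓❓❓❓❓
❓❓❓❓🟫🟩🟫🟫⬛🟩❓❓❓❓
❓❓❓❓🟩🟩⬜⬛🟩🟩❓❓❓❓
❓❓❓❓🟩🟫🟩🔴🟩🟩❓❓❓❓
❓❓❓❓🟩⬜⬛⬜⬛🟩❓❓❓❓
❓❓❓❓⬛⬜🟦⬜🟫⬜❓❓❓❓
❓❓❓❓❓❓❓❓❓❓❓❓❓❓
❓❓❓❓❓❓❓❓❓❓❓❓❓❓
❓❓❓❓❓❓❓❓❓❓❓❓❓❓
❓❓❓❓❓❓❓❓❓❓❓❓❓❓

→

❓❓❓❓❓❓❓❓❓❓❓❓❓❓
❓❓❓❓❓❓❓❓❓❓❓❓❓❓
❓❓❓❓❓❓❓❓❓❓❓❓❓❓
❓❓❓❓❓❓❓❓❓❓❓❓❓❓
❓❓❓❓❓❓❓❓❓❓❓❓❓❓
❓❓❓🟫🟩🟫🟫⬛🟩🟫❓❓❓❓
❓❓❓🟩🟩⬜⬛🟩🟩🟩❓❓❓❓
❓❓❓🟩🟫🟩🟫🔴🟩🟩❓❓❓❓
❓❓❓🟩⬜⬛⬜⬛🟩⬜❓❓❓❓
❓❓❓⬛⬜🟦⬜🟫⬜🟩❓❓❓❓
❓❓❓❓❓❓❓❓❓❓❓❓❓❓
❓❓❓❓❓❓❓❓❓❓❓❓❓❓
❓❓❓❓❓❓❓❓❓❓❓❓❓❓
❓❓❓❓❓❓❓❓❓❓❓❓❓❓

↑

❓❓❓❓❓❓❓❓❓❓❓❓❓❓
❓❓❓❓❓❓❓❓❓❓❓❓❓❓
❓❓❓❓❓❓❓❓❓❓❓❓❓❓
❓❓❓❓❓❓❓❓❓❓❓❓❓❓
❓❓❓❓❓❓❓❓❓❓❓❓❓❓
❓❓❓❓❓🟩⬜🟩🟦⬜❓❓❓❓
❓❓❓🟫🟩🟫🟫⬛🟩🟫❓❓❓❓
❓❓❓🟩🟩⬜⬛🔴🟩🟩❓❓❓❓
❓❓❓🟩🟫🟩🟫🟩🟩🟩❓❓❓❓
❓❓❓🟩⬜⬛⬜⬛🟩⬜❓❓❓❓
❓❓❓⬛⬜🟦⬜🟫⬜🟩❓❓❓❓
❓❓❓❓❓❓❓❓❓❓❓❓❓❓
❓❓❓❓❓❓❓❓❓❓❓❓❓❓
❓❓❓❓❓❓❓❓❓❓❓❓❓❓

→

❓❓❓❓❓❓❓❓❓❓❓❓❓⬛
❓❓❓❓❓❓❓❓❓❓❓❓❓⬛
❓❓❓❓❓❓❓❓❓❓❓❓❓⬛
❓❓❓❓❓❓❓❓❓❓❓❓❓⬛
❓❓❓❓❓❓❓❓❓❓❓❓❓⬛
❓❓❓❓🟩⬜🟩🟦⬜⬛❓❓❓⬛
❓❓🟫🟩🟫🟫⬛🟩🟫🟦❓❓❓⬛
❓❓🟩🟩⬜⬛🟩🔴🟩⬜❓❓❓⬛
❓❓🟩🟫🟩🟫🟩🟩🟩🟫❓❓❓⬛
❓❓🟩⬜⬛⬜⬛🟩⬜🟫❓❓❓⬛
❓❓⬛⬜🟦⬜🟫⬜🟩❓❓❓❓⬛
❓❓❓❓❓❓❓❓❓❓❓❓❓⬛
❓❓❓❓❓❓❓❓❓❓❓❓❓⬛
❓❓❓❓❓❓❓❓❓❓❓❓❓⬛

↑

❓❓❓❓❓❓❓❓❓❓❓❓❓⬛
❓❓❓❓❓❓❓❓❓❓❓❓❓⬛
❓❓❓❓❓❓❓❓❓❓❓❓❓⬛
❓❓❓❓❓❓❓❓❓❓❓❓❓⬛
❓❓❓❓❓❓❓❓❓❓❓❓❓⬛
❓❓❓❓❓🟦🟩🟩🟩🟩❓❓❓⬛
❓❓❓❓🟩⬜🟩🟦⬜⬛❓❓❓⬛
❓❓🟫🟩🟫🟫⬛🔴🟫🟦❓❓❓⬛
❓❓🟩🟩⬜⬛🟩🟩🟩⬜❓❓❓⬛
❓❓🟩🟫🟩🟫🟩🟩🟩🟫❓❓❓⬛
❓❓🟩⬜⬛⬜⬛🟩⬜🟫❓❓❓⬛
❓❓⬛⬜🟦⬜🟫⬜🟩❓❓❓❓⬛
❓❓❓❓❓❓❓❓❓❓❓❓❓⬛
❓❓❓❓❓❓❓❓❓❓❓❓❓⬛

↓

❓❓❓❓❓❓❓❓❓❓❓❓❓⬛
❓❓❓❓❓❓❓❓❓❓❓❓❓⬛
❓❓❓❓❓❓❓❓❓❓❓❓❓⬛
❓❓❓❓❓❓❓❓❓❓❓❓❓⬛
❓❓❓❓❓🟦🟩🟩🟩🟩❓❓❓⬛
❓❓❓❓🟩⬜🟩🟦⬜⬛❓❓❓⬛
❓❓🟫🟩🟫🟫⬛🟩🟫🟦❓❓❓⬛
❓❓🟩🟩⬜⬛🟩🔴🟩⬜❓❓❓⬛
❓❓🟩🟫🟩🟫🟩🟩🟩🟫❓❓❓⬛
❓❓🟩⬜⬛⬜⬛🟩⬜🟫❓❓❓⬛
❓❓⬛⬜🟦⬜🟫⬜🟩❓❓❓❓⬛
❓❓❓❓❓❓❓❓❓❓❓❓❓⬛
❓❓❓❓❓❓❓❓❓❓❓❓❓⬛
❓❓❓❓❓❓❓❓❓❓❓❓❓⬛

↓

❓❓❓❓❓❓❓❓❓❓❓❓❓⬛
❓❓❓❓❓❓❓❓❓❓❓❓❓⬛
❓❓❓❓❓❓❓❓❓❓❓❓❓⬛
❓❓❓❓❓🟦🟩🟩🟩🟩❓❓❓⬛
❓❓❓❓🟩⬜🟩🟦⬜⬛❓❓❓⬛
❓❓🟫🟩🟫🟫⬛🟩🟫🟦❓❓❓⬛
❓❓🟩🟩⬜⬛🟩🟩🟩⬜❓❓❓⬛
❓❓🟩🟫🟩🟫🟩🔴🟩🟫❓❓❓⬛
❓❓🟩⬜⬛⬜⬛🟩⬜🟫❓❓❓⬛
❓❓⬛⬜🟦⬜🟫⬜🟩⬜❓❓❓⬛
❓❓❓❓❓❓❓❓❓❓❓❓❓⬛
❓❓❓❓❓❓❓❓❓❓❓❓❓⬛
❓❓❓❓❓❓❓❓❓❓❓❓❓⬛
❓❓❓❓❓❓❓❓❓❓❓❓❓⬛

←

❓❓❓❓❓❓❓❓❓❓❓❓❓❓
❓❓❓❓❓❓❓❓❓❓❓❓❓❓
❓❓❓❓❓❓❓❓❓❓❓❓❓❓
❓❓❓❓❓❓🟦🟩🟩🟩🟩❓❓❓
❓❓❓❓❓🟩⬜🟩🟦⬜⬛❓❓❓
❓❓❓🟫🟩🟫🟫⬛🟩🟫🟦❓❓❓
❓❓❓🟩🟩⬜⬛🟩🟩🟩⬜❓❓❓
❓❓❓🟩🟫🟩🟫🔴🟩🟩🟫❓❓❓
❓❓❓🟩⬜⬛⬜⬛🟩⬜🟫❓❓❓
❓❓❓⬛⬜🟦⬜🟫⬜🟩⬜❓❓❓
❓❓❓❓❓❓❓❓❓❓❓❓❓❓
❓❓❓❓❓❓❓❓❓❓❓❓❓❓
❓❓❓❓❓❓❓❓❓❓❓❓❓❓
❓❓❓❓❓❓❓❓❓❓❓❓❓❓

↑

❓❓❓❓❓❓❓❓❓❓❓❓❓❓
❓❓❓❓❓❓❓❓❓❓❓❓❓❓
❓❓❓❓❓❓❓❓❓❓❓❓❓❓
❓❓❓❓❓❓❓❓❓❓❓❓❓❓
❓❓❓❓❓❓🟦🟩🟩🟩🟩❓❓❓
❓❓❓❓❓🟩⬜🟩🟦⬜⬛❓❓❓
❓❓❓🟫🟩🟫🟫⬛🟩🟫🟦❓❓❓
❓❓❓🟩🟩⬜⬛🔴🟩🟩⬜❓❓❓
❓❓❓🟩🟫🟩🟫🟩🟩🟩🟫❓❓❓
❓❓❓🟩⬜⬛⬜⬛🟩⬜🟫❓❓❓
❓❓❓⬛⬜🟦⬜🟫⬜🟩⬜❓❓❓
❓❓❓❓❓❓❓❓❓❓❓❓❓❓
❓❓❓❓❓❓❓❓❓❓❓❓❓❓
❓❓❓❓❓❓❓❓❓❓❓❓❓❓

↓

❓❓❓❓❓❓❓❓❓❓❓❓❓❓
❓❓❓❓❓❓❓❓❓❓❓❓❓❓
❓❓❓❓❓❓❓❓❓❓❓❓❓❓
❓❓❓❓❓❓🟦🟩🟩🟩🟩❓❓❓
❓❓❓❓❓🟩⬜🟩🟦⬜⬛❓❓❓
❓❓❓🟫🟩🟫🟫⬛🟩🟫🟦❓❓❓
❓❓❓🟩🟩⬜⬛🟩🟩🟩⬜❓❓❓
❓❓❓🟩🟫🟩🟫🔴🟩🟩🟫❓❓❓
❓❓❓🟩⬜⬛⬜⬛🟩⬜🟫❓❓❓
❓❓❓⬛⬜🟦⬜🟫⬜🟩⬜❓❓❓
❓❓❓❓❓❓❓❓❓❓❓❓❓❓
❓❓❓❓❓❓❓❓❓❓❓❓❓❓
❓❓❓❓❓❓❓❓❓❓❓❓❓❓
❓❓❓❓❓❓❓❓❓❓❓❓❓❓

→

❓❓❓❓❓❓❓❓❓❓❓❓❓⬛
❓❓❓❓❓❓❓❓❓❓❓❓❓⬛
❓❓❓❓❓❓❓❓❓❓❓❓❓⬛
❓❓❓❓❓🟦🟩🟩🟩🟩❓❓❓⬛
❓❓❓❓🟩⬜🟩🟦⬜⬛❓❓❓⬛
❓❓🟫🟩🟫🟫⬛🟩🟫🟦❓❓❓⬛
❓❓🟩🟩⬜⬛🟩🟩🟩⬜❓❓❓⬛
❓❓🟩🟫🟩🟫🟩🔴🟩🟫❓❓❓⬛
❓❓🟩⬜⬛⬜⬛🟩⬜🟫❓❓❓⬛
❓❓⬛⬜🟦⬜🟫⬜🟩⬜❓❓❓⬛
❓❓❓❓❓❓❓❓❓❓❓❓❓⬛
❓❓❓❓❓❓❓❓❓❓❓❓❓⬛
❓❓❓❓❓❓❓❓❓❓❓❓❓⬛
❓❓❓❓❓❓❓❓❓❓❓❓❓⬛

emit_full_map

❓❓❓🟦🟩🟩🟩🟩
❓❓🟩⬜🟩🟦⬜⬛
🟫🟩🟫🟫⬛🟩🟫🟦
🟩🟩⬜⬛🟩🟩🟩⬜
🟩🟫🟩🟫🟩🔴🟩🟫
🟩⬜⬛⬜⬛🟩⬜🟫
⬛⬜🟦⬜🟫⬜🟩⬜

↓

❓❓❓❓❓❓❓❓❓❓❓❓❓⬛
❓❓❓❓❓❓❓❓❓❓❓❓❓⬛
❓❓❓❓❓🟦🟩🟩🟩🟩❓❓❓⬛
❓❓❓❓🟩⬜🟩🟦⬜⬛❓❓❓⬛
❓❓🟫🟩🟫🟫⬛🟩🟫🟦❓❓❓⬛
❓❓🟩🟩⬜⬛🟩🟩🟩⬜❓❓❓⬛
❓❓🟩🟫🟩🟫🟩🟩🟩🟫❓❓❓⬛
❓❓🟩⬜⬛⬜⬛🔴⬜🟫❓❓❓⬛
❓❓⬛⬜🟦⬜🟫⬜🟩⬜❓❓❓⬛
❓❓❓❓❓🟩🟩⬜🟦⬜❓❓❓⬛
❓❓❓❓❓❓❓❓❓❓❓❓❓⬛
❓❓❓❓❓❓❓❓❓❓❓❓❓⬛
❓❓❓❓❓❓❓❓❓❓❓❓❓⬛
❓❓❓❓❓❓❓❓❓❓❓❓❓⬛

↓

❓❓❓❓❓❓❓❓❓❓❓❓❓⬛
❓❓❓❓❓🟦🟩🟩🟩🟩❓❓❓⬛
❓❓❓❓🟩⬜🟩🟦⬜⬛❓❓❓⬛
❓❓🟫🟩🟫🟫⬛🟩🟫🟦❓❓❓⬛
❓❓🟩🟩⬜⬛🟩🟩🟩⬜❓❓❓⬛
❓❓🟩🟫🟩🟫🟩🟩🟩🟫❓❓❓⬛
❓❓🟩⬜⬛⬜⬛🟩⬜🟫❓❓❓⬛
❓❓⬛⬜🟦⬜🟫🔴🟩⬜❓❓❓⬛
❓❓❓❓❓🟩🟩⬜🟦⬜❓❓❓⬛
❓❓❓❓❓⬜🟩🟩🟩⬛❓❓❓⬛
❓❓❓❓❓❓❓❓❓❓❓❓❓⬛
❓❓❓❓❓❓❓❓❓❓❓❓❓⬛
❓❓❓❓❓❓❓❓❓❓❓❓❓⬛
❓❓❓❓❓❓❓❓❓❓❓❓❓⬛

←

❓❓❓❓❓❓❓❓❓❓❓❓❓❓
❓❓❓❓❓❓🟦🟩🟩🟩🟩❓❓❓
❓❓❓❓❓🟩⬜🟩🟦⬜⬛❓❓❓
❓❓❓🟫🟩🟫🟫⬛🟩🟫🟦❓❓❓
❓❓❓🟩🟩⬜⬛🟩🟩🟩⬜❓❓❓
❓❓❓🟩🟫🟩🟫🟩🟩🟩🟫❓❓❓
❓❓❓🟩⬜⬛⬜⬛🟩⬜🟫❓❓❓
❓❓❓⬛⬜🟦⬜🔴⬜🟩⬜❓❓❓
❓❓❓❓❓🟫🟩🟩⬜🟦⬜❓❓❓
❓❓❓❓❓🟫⬜🟩🟩🟩⬛❓❓❓
❓❓❓❓❓❓❓❓❓❓❓❓❓❓
❓❓❓❓❓❓❓❓❓❓❓❓❓❓
❓❓❓❓❓❓❓❓❓❓❓❓❓❓
❓❓❓❓❓❓❓❓❓❓❓❓❓❓

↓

❓❓❓❓❓❓🟦🟩🟩🟩🟩❓❓❓
❓❓❓❓❓🟩⬜🟩🟦⬜⬛❓❓❓
❓❓❓🟫🟩🟫🟫⬛🟩🟫🟦❓❓❓
❓❓❓🟩🟩⬜⬛🟩🟩🟩⬜❓❓❓
❓❓❓🟩🟫🟩🟫🟩🟩🟩🟫❓❓❓
❓❓❓🟩⬜⬛⬜⬛🟩⬜🟫❓❓❓
❓❓❓⬛⬜🟦⬜🟫⬜🟩⬜❓❓❓
❓❓❓❓❓🟫🟩🔴⬜🟦⬜❓❓❓
❓❓❓❓❓🟫⬜🟩🟩🟩⬛❓❓❓
❓❓❓❓❓🟩🟩⬜🟩🟩❓❓❓❓
❓❓❓❓❓❓❓❓❓❓❓❓❓❓
❓❓❓❓❓❓❓❓❓❓❓❓❓❓
❓❓❓❓❓❓❓❓❓❓❓❓❓❓
❓❓❓❓❓❓❓❓❓❓❓❓❓❓

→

❓❓❓❓❓🟦🟩🟩🟩🟩❓❓❓⬛
❓❓❓❓🟩⬜🟩🟦⬜⬛❓❓❓⬛
❓❓🟫🟩🟫🟫⬛🟩🟫🟦❓❓❓⬛
❓❓🟩🟩⬜⬛🟩🟩🟩⬜❓❓❓⬛
❓❓🟩🟫🟩🟫🟩🟩🟩🟫❓❓❓⬛
❓❓🟩⬜⬛⬜⬛🟩⬜🟫❓❓❓⬛
❓❓⬛⬜🟦⬜🟫⬜🟩⬜❓❓❓⬛
❓❓❓❓🟫🟩🟩🔴🟦⬜❓❓❓⬛
❓❓❓❓🟫⬜🟩🟩🟩⬛❓❓❓⬛
❓❓❓❓🟩🟩⬜🟩🟩🟩❓❓❓⬛
❓❓❓❓❓❓❓❓❓❓❓❓❓⬛
❓❓❓❓❓❓❓❓❓❓❓❓❓⬛
❓❓❓❓❓❓❓❓❓❓❓❓❓⬛
❓❓❓❓❓❓❓❓❓❓❓❓❓⬛

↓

❓❓❓❓🟩⬜🟩🟦⬜⬛❓❓❓⬛
❓❓🟫🟩🟫🟫⬛🟩🟫🟦❓❓❓⬛
❓❓🟩🟩⬜⬛🟩🟩🟩⬜❓❓❓⬛
❓❓🟩🟫🟩🟫🟩🟩🟩🟫❓❓❓⬛
❓❓🟩⬜⬛⬜⬛🟩⬜🟫❓❓❓⬛
❓❓⬛⬜🟦⬜🟫⬜🟩⬜❓❓❓⬛
❓❓❓❓🟫🟩🟩⬜🟦⬜❓❓❓⬛
❓❓❓❓🟫⬜🟩🔴🟩⬛❓❓❓⬛
❓❓❓❓🟩🟩⬜🟩🟩🟩❓❓❓⬛
❓❓❓❓❓🟩🟫🟩🟦⬜❓❓❓⬛
❓❓❓❓❓❓❓❓❓❓❓❓❓⬛
❓❓❓❓❓❓❓❓❓❓❓❓❓⬛
❓❓❓❓❓❓❓❓❓❓❓❓❓⬛
❓❓❓❓❓❓❓❓❓❓❓❓❓⬛

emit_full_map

❓❓❓🟦🟩🟩🟩🟩
❓❓🟩⬜🟩🟦⬜⬛
🟫🟩🟫🟫⬛🟩🟫🟦
🟩🟩⬜⬛🟩🟩🟩⬜
🟩🟫🟩🟫🟩🟩🟩🟫
🟩⬜⬛⬜⬛🟩⬜🟫
⬛⬜🟦⬜🟫⬜🟩⬜
❓❓🟫🟩🟩⬜🟦⬜
❓❓🟫⬜🟩🔴🟩⬛
❓❓🟩🟩⬜🟩🟩🟩
❓❓❓🟩🟫🟩🟦⬜


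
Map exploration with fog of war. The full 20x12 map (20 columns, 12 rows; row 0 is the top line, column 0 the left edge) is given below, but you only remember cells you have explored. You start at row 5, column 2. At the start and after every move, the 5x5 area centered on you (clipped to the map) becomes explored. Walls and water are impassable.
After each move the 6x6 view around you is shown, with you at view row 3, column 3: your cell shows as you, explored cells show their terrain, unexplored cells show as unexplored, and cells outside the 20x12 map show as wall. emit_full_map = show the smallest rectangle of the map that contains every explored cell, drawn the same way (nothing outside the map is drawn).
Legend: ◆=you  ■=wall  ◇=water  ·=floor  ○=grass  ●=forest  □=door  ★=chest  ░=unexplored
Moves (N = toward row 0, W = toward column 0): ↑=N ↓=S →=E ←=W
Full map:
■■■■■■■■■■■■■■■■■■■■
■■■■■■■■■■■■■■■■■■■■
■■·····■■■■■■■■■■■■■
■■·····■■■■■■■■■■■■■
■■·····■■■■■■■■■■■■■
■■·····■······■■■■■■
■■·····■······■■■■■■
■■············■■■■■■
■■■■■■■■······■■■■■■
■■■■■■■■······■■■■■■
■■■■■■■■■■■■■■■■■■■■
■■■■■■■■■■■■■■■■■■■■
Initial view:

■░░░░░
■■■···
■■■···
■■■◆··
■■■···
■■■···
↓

■■■···
■■■···
■■■···
■■■◆··
■■■···
■■■■■■

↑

■░░░░░
■■■···
■■■···
■■■◆··
■■■···
■■■···

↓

■■■···
■■■···
■■■···
■■■◆··
■■■···
■■■■■■

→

■■···░
■■····
■■····
■■·◆··
■■····
■■■■■■

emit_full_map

■■···░
■■····
■■····
■■·◆··
■■····
■■■■■■

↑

░░░░░░
■■····
■■····
■■·◆··
■■····
■■····

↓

■■····
■■····
■■····
■■·◆··
■■····
■■■■■■

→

■····░
■·····
■·····
■··◆··
■·····
■■■■■■

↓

■·····
■·····
■·····
■··◆··
■■■■■■
░■■■■■

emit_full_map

■■····░
■■·····
■■·····
■■·····
■■··◆··
■■■■■■■
░░■■■■■


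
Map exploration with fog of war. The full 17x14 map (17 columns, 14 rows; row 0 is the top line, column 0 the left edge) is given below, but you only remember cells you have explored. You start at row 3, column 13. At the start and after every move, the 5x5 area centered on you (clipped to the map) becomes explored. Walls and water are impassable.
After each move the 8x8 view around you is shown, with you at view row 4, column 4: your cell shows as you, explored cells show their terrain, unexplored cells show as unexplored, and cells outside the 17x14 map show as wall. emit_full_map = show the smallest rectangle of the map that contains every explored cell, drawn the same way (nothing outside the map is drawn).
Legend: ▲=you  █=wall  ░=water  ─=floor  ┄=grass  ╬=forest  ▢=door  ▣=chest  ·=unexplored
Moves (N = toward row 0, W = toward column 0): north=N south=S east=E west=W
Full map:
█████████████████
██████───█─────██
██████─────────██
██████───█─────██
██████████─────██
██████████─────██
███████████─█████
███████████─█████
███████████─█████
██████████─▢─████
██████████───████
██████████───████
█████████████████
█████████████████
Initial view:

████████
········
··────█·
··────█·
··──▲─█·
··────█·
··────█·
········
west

████████
········
··─────█
··─────█
··──▲──█
··─────█
··─────█
········

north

████████
████████
··█████·
··─────█
··──▲──█
··─────█
··─────█
··─────█

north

████████
████████
████████
··█████·
··──▲──█
··─────█
··─────█
··─────█

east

████████
████████
████████
·██████·
·───▲─█·
·─────█·
·─────█·
·─────█·

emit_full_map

██████
───▲─█
─────█
─────█
─────█
─────█

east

████████
████████
████████
████████
────▲███
─────███
─────███
─────█·█

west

████████
████████
████████
·███████
·───▲─██
·─────██
·─────██
·─────█·

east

████████
████████
████████
████████
────▲███
─────███
─────███
─────█·█

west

████████
████████
████████
·███████
·───▲─██
·─────██
·─────██
·─────█·

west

████████
████████
████████
··██████
··──▲──█
··─────█
··─────█
··─────█

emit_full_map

███████
──▲──██
─────██
─────██
─────█·
─────█·

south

████████
████████
··██████
··─────█
··──▲──█
··─────█
··─────█
··─────█

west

████████
████████
··██████
··█─────
··──▲───
··█─────
··█─────
···─────

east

████████
████████
·███████
·█─────█
·───▲──█
·█─────█
·█─────█
··─────█

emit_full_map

████████
█─────██
───▲──██
█─────██
█─────█·
·─────█·
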